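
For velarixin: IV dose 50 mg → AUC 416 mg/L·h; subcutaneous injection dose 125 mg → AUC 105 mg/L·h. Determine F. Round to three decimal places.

F = (AUC_ev / D_ev) / (AUC_iv / D_iv)
  = (105/125) / (416/50)
  = 0.84 / 8.32 = 0.1010

F = 0.101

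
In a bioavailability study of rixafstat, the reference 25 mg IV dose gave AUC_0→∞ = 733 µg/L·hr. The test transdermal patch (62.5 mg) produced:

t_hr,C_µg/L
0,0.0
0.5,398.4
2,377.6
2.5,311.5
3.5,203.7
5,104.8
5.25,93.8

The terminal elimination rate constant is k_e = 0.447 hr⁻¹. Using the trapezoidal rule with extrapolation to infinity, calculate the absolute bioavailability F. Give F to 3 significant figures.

F = 0.861

Trapezoidal AUC_0→5.25 (transdermal patch):
  [0→0.5]: (0.0+398.4)/2 × 0.5 = 99.6
  [0.5→2]: (398.4+377.6)/2 × 1.5 = 582.0
  [2→2.5]: (377.6+311.5)/2 × 0.5 = 172.275
  [2.5→3.5]: (311.5+203.7)/2 × 1 = 257.6
  [3.5→5]: (203.7+104.8)/2 × 1.5 = 231.375
  [5→5.25]: (104.8+93.8)/2 × 0.25 = 24.825
  Sum = 1367.675 µg/L·hr
Tail: C_last/k_e = 93.8/0.447 = 209.843
AUC_0→∞ (transdermal patch) = 1367.675 + 209.843 = 1577.518 µg/L·hr
F = (AUC_ev/D_ev)/(AUC_iv/D_iv) = (1577.518/62.5)/(733/25) = 25.240288/29.32 = 0.8609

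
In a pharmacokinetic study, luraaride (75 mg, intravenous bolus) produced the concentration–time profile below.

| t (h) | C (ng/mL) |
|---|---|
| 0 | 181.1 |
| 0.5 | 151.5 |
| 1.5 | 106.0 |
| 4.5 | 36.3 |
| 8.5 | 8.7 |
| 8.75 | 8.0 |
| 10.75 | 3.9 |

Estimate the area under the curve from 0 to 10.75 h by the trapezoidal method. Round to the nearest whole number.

Trapezoidal AUC_0→10.75:
  [0→0.5]: (181.1+151.5)/2 × 0.5 = 83.15
  [0.5→1.5]: (151.5+106.0)/2 × 1 = 128.75
  [1.5→4.5]: (106.0+36.3)/2 × 3 = 213.45
  [4.5→8.5]: (36.3+8.7)/2 × 4 = 90.0
  [8.5→8.75]: (8.7+8.0)/2 × 0.25 = 2.0875
  [8.75→10.75]: (8.0+3.9)/2 × 2 = 11.9
  Sum = 529.3375 ng/mL·h

AUC = 529 ng/mL·h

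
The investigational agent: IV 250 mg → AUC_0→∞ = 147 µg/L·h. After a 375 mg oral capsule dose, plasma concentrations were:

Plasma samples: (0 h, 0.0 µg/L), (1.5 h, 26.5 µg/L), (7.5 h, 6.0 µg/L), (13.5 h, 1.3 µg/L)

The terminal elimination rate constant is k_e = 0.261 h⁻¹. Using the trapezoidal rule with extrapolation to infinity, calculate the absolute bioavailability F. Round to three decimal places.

F = 0.654

Trapezoidal AUC_0→13.5 (oral capsule):
  [0→1.5]: (0.0+26.5)/2 × 1.5 = 19.875
  [1.5→7.5]: (26.5+6.0)/2 × 6 = 97.5
  [7.5→13.5]: (6.0+1.3)/2 × 6 = 21.9
  Sum = 139.275 µg/L·h
Tail: C_last/k_e = 1.3/0.261 = 4.981
AUC_0→∞ (oral capsule) = 139.275 + 4.981 = 144.256 µg/L·h
F = (AUC_ev/D_ev)/(AUC_iv/D_iv) = (144.256/375)/(147/250) = 0.384683/0.588 = 0.6542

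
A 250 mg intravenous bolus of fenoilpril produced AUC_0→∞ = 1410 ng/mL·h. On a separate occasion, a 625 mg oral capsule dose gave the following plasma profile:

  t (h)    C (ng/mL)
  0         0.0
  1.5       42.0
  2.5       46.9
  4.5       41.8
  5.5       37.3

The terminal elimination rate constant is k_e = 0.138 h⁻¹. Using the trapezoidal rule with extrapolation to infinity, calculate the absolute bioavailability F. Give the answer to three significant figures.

F = 0.135

Trapezoidal AUC_0→5.5 (oral capsule):
  [0→1.5]: (0.0+42.0)/2 × 1.5 = 31.5
  [1.5→2.5]: (42.0+46.9)/2 × 1 = 44.45
  [2.5→4.5]: (46.9+41.8)/2 × 2 = 88.7
  [4.5→5.5]: (41.8+37.3)/2 × 1 = 39.55
  Sum = 204.2 ng/mL·h
Tail: C_last/k_e = 37.3/0.138 = 270.290
AUC_0→∞ (oral capsule) = 204.2 + 270.290 = 474.49 ng/mL·h
F = (AUC_ev/D_ev)/(AUC_iv/D_iv) = (474.49/625)/(1410/250) = 0.759184/5.64 = 0.1346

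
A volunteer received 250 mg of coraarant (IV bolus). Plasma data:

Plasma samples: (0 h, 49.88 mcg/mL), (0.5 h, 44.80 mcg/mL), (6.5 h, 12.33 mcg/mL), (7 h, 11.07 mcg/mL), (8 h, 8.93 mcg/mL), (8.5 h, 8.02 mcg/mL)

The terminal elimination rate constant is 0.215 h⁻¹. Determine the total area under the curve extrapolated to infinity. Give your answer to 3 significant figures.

Trapezoidal AUC_0→8.5:
  [0→0.5]: (49.88+44.80)/2 × 0.5 = 23.67
  [0.5→6.5]: (44.80+12.33)/2 × 6 = 171.39
  [6.5→7]: (12.33+11.07)/2 × 0.5 = 5.85
  [7→8]: (11.07+8.93)/2 × 1 = 10.0
  [8→8.5]: (8.93+8.02)/2 × 0.5 = 4.2375
  Sum = 215.1475 mcg/mL·h
Extrapolated tail: C_last / k_e = 8.02 / 0.215 = 37.302
AUC_0→∞ = 215.1475 + 37.302 = 252.4495 mcg/mL·h

AUC = 252 mcg/mL·h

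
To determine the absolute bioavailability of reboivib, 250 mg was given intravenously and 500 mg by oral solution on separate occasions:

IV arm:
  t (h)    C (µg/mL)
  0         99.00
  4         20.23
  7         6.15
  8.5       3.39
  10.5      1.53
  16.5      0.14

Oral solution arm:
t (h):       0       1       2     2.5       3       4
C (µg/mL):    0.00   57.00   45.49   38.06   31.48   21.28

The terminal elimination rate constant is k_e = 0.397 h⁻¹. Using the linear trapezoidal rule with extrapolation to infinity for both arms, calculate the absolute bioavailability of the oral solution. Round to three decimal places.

Trapezoidal AUC_0→16.5 (IV):
  [0→4]: (99.00+20.23)/2 × 4 = 238.46
  [4→7]: (20.23+6.15)/2 × 3 = 39.57
  [7→8.5]: (6.15+3.39)/2 × 1.5 = 7.155
  [8.5→10.5]: (3.39+1.53)/2 × 2 = 4.92
  [10.5→16.5]: (1.53+0.14)/2 × 6 = 5.01
  Sum = 295.115 µg/mL·h
IV tail: 0.14/0.397 = 0.353; AUC_iv,0→∞ = 295.115 + 0.353 = 295.468 µg/mL·h
Trapezoidal AUC_0→4 (oral solution):
  [0→1]: (0.00+57.00)/2 × 1 = 28.5
  [1→2]: (57.00+45.49)/2 × 1 = 51.245
  [2→2.5]: (45.49+38.06)/2 × 0.5 = 20.8875
  [2.5→3]: (38.06+31.48)/2 × 0.5 = 17.385
  [3→4]: (31.48+21.28)/2 × 1 = 26.38
  Sum = 144.3975 µg/mL·h
oral solution tail: 21.28/0.397 = 53.602; AUC_ev,0→∞ = 144.3975 + 53.602 = 197.9995 µg/mL·h
F = (AUC_ev/D_ev)/(AUC_iv/D_iv) = (197.9995/500)/(295.468/250) = 0.395999/1.181872 = 0.3351

F = 0.335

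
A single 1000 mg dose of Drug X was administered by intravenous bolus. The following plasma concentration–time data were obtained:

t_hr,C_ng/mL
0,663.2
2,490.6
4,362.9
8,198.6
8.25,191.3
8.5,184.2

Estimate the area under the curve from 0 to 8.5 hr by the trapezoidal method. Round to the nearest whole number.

Trapezoidal AUC_0→8.5:
  [0→2]: (663.2+490.6)/2 × 2 = 1153.8
  [2→4]: (490.6+362.9)/2 × 2 = 853.5
  [4→8]: (362.9+198.6)/2 × 4 = 1123.0
  [8→8.25]: (198.6+191.3)/2 × 0.25 = 48.7375
  [8.25→8.5]: (191.3+184.2)/2 × 0.25 = 46.9375
  Sum = 3225.975 ng/mL·hr

AUC = 3226 ng/mL·hr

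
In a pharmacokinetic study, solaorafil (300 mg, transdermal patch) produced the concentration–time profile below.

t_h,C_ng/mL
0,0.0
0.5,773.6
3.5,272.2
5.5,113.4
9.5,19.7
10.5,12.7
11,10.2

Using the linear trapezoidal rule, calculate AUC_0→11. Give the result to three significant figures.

AUC = 2440 ng/mL·h

Trapezoidal AUC_0→11:
  [0→0.5]: (0.0+773.6)/2 × 0.5 = 193.4
  [0.5→3.5]: (773.6+272.2)/2 × 3 = 1568.7
  [3.5→5.5]: (272.2+113.4)/2 × 2 = 385.6
  [5.5→9.5]: (113.4+19.7)/2 × 4 = 266.2
  [9.5→10.5]: (19.7+12.7)/2 × 1 = 16.2
  [10.5→11]: (12.7+10.2)/2 × 0.5 = 5.725
  Sum = 2435.825 ng/mL·h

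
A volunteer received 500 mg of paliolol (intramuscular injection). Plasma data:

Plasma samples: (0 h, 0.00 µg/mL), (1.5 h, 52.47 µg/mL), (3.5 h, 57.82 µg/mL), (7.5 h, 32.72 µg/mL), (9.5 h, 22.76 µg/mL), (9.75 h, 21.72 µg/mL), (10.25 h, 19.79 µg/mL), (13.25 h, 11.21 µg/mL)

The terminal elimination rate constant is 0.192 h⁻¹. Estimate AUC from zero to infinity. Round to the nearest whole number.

Trapezoidal AUC_0→13.25:
  [0→1.5]: (0.00+52.47)/2 × 1.5 = 39.3525
  [1.5→3.5]: (52.47+57.82)/2 × 2 = 110.29
  [3.5→7.5]: (57.82+32.72)/2 × 4 = 181.08
  [7.5→9.5]: (32.72+22.76)/2 × 2 = 55.48
  [9.5→9.75]: (22.76+21.72)/2 × 0.25 = 5.56
  [9.75→10.25]: (21.72+19.79)/2 × 0.5 = 10.3775
  [10.25→13.25]: (19.79+11.21)/2 × 3 = 46.5
  Sum = 448.64 µg/mL·h
Extrapolated tail: C_last / k_e = 11.21 / 0.192 = 58.385
AUC_0→∞ = 448.64 + 58.385 = 507.025 µg/mL·h

AUC = 507 µg/mL·h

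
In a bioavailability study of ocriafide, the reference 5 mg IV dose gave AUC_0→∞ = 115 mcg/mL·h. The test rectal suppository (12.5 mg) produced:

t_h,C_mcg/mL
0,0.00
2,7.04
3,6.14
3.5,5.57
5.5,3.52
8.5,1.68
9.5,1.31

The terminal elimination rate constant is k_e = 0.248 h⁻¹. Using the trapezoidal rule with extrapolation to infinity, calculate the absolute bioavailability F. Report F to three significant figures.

Trapezoidal AUC_0→9.5 (rectal suppository):
  [0→2]: (0.00+7.04)/2 × 2 = 7.04
  [2→3]: (7.04+6.14)/2 × 1 = 6.59
  [3→3.5]: (6.14+5.57)/2 × 0.5 = 2.9275
  [3.5→5.5]: (5.57+3.52)/2 × 2 = 9.09
  [5.5→8.5]: (3.52+1.68)/2 × 3 = 7.8
  [8.5→9.5]: (1.68+1.31)/2 × 1 = 1.495
  Sum = 34.9425 mcg/mL·h
Tail: C_last/k_e = 1.31/0.248 = 5.282
AUC_0→∞ (rectal suppository) = 34.9425 + 5.282 = 40.2245 mcg/mL·h
F = (AUC_ev/D_ev)/(AUC_iv/D_iv) = (40.2245/12.5)/(115/5) = 3.21796/23 = 0.1399

F = 0.140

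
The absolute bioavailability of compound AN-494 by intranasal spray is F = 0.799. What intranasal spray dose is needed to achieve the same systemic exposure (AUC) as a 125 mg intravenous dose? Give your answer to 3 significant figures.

For equal systemic exposure: F × D_ev = D_iv
D_ev = D_iv / F = 125 / 0.799 = 156.446 mg

D_intranasal = 156 mg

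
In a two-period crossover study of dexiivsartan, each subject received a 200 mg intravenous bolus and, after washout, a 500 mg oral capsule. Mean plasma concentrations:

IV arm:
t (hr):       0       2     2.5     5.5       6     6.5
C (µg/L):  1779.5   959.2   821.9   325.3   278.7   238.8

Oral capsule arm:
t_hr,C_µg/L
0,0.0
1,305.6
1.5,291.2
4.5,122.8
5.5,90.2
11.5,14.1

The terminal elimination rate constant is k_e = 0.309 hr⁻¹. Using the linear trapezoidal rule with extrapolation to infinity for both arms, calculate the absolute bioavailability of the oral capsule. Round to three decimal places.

F = 0.093

Trapezoidal AUC_0→6.5 (IV):
  [0→2]: (1779.5+959.2)/2 × 2 = 2738.7
  [2→2.5]: (959.2+821.9)/2 × 0.5 = 445.275
  [2.5→5.5]: (821.9+325.3)/2 × 3 = 1720.8
  [5.5→6]: (325.3+278.7)/2 × 0.5 = 151.0
  [6→6.5]: (278.7+238.8)/2 × 0.5 = 129.375
  Sum = 5185.15 µg/L·hr
IV tail: 238.8/0.309 = 772.816; AUC_iv,0→∞ = 5185.15 + 772.816 = 5957.966 µg/L·hr
Trapezoidal AUC_0→11.5 (oral capsule):
  [0→1]: (0.0+305.6)/2 × 1 = 152.8
  [1→1.5]: (305.6+291.2)/2 × 0.5 = 149.2
  [1.5→4.5]: (291.2+122.8)/2 × 3 = 621.0
  [4.5→5.5]: (122.8+90.2)/2 × 1 = 106.5
  [5.5→11.5]: (90.2+14.1)/2 × 6 = 312.9
  Sum = 1342.4 µg/L·hr
oral capsule tail: 14.1/0.309 = 45.631; AUC_ev,0→∞ = 1342.4 + 45.631 = 1388.031 µg/L·hr
F = (AUC_ev/D_ev)/(AUC_iv/D_iv) = (1388.031/500)/(5957.966/200) = 2.776062/29.78983 = 0.0932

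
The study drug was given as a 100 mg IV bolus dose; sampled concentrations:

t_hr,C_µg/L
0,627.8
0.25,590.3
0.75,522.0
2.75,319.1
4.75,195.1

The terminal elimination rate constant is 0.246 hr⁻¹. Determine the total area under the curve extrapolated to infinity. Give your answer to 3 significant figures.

Trapezoidal AUC_0→4.75:
  [0→0.25]: (627.8+590.3)/2 × 0.25 = 152.2625
  [0.25→0.75]: (590.3+522.0)/2 × 0.5 = 278.075
  [0.75→2.75]: (522.0+319.1)/2 × 2 = 841.1
  [2.75→4.75]: (319.1+195.1)/2 × 2 = 514.2
  Sum = 1785.6375 µg/L·hr
Extrapolated tail: C_last / k_e = 195.1 / 0.246 = 793.089
AUC_0→∞ = 1785.6375 + 793.089 = 2578.7265 µg/L·hr

AUC = 2580 µg/L·hr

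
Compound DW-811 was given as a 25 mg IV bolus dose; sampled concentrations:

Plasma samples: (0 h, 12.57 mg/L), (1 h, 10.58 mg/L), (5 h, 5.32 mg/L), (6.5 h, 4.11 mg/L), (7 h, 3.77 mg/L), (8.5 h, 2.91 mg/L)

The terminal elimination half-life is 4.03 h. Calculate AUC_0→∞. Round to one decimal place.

Trapezoidal AUC_0→8.5:
  [0→1]: (12.57+10.58)/2 × 1 = 11.575
  [1→5]: (10.58+5.32)/2 × 4 = 31.8
  [5→6.5]: (5.32+4.11)/2 × 1.5 = 7.0725
  [6.5→7]: (4.11+3.77)/2 × 0.5 = 1.97
  [7→8.5]: (3.77+2.91)/2 × 1.5 = 5.01
  Sum = 57.4275 mg/L·h
k_e = ln2 / t½ = 0.693147 / 4.03 = 0.1720 h^-1
Extrapolated tail: C_last / k_e = 2.91 / 0.172 = 16.919
AUC_0→∞ = 57.4275 + 16.919 = 74.3465 mg/L·h

AUC = 74.3 mg/L·h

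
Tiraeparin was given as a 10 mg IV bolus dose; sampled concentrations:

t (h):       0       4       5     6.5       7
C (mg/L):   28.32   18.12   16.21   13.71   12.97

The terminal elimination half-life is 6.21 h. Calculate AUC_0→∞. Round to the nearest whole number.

AUC = 255 mg/L·h

Trapezoidal AUC_0→7:
  [0→4]: (28.32+18.12)/2 × 4 = 92.88
  [4→5]: (18.12+16.21)/2 × 1 = 17.165
  [5→6.5]: (16.21+13.71)/2 × 1.5 = 22.44
  [6.5→7]: (13.71+12.97)/2 × 0.5 = 6.67
  Sum = 139.155 mg/L·h
k_e = ln2 / t½ = 0.693147 / 6.21 = 0.1116 h^-1
Extrapolated tail: C_last / k_e = 12.97 / 0.1116 = 116.219
AUC_0→∞ = 139.155 + 116.219 = 255.374 mg/L·h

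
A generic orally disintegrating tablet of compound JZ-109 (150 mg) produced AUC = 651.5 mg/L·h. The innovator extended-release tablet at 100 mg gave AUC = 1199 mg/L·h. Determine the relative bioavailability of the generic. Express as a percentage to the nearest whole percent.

F_rel = 36%

F_rel = (AUC_test/D_test) / (AUC_ref/D_ref)
      = (651.5/150) / (1199/100)
      = 4.34333 / 11.99 = 0.3622 = 36.22%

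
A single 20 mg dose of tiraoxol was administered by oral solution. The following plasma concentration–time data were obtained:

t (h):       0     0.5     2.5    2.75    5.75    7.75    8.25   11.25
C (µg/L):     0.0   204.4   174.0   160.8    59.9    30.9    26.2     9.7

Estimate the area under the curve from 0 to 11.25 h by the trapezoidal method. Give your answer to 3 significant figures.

Trapezoidal AUC_0→11.25:
  [0→0.5]: (0.0+204.4)/2 × 0.5 = 51.1
  [0.5→2.5]: (204.4+174.0)/2 × 2 = 378.4
  [2.5→2.75]: (174.0+160.8)/2 × 0.25 = 41.85
  [2.75→5.75]: (160.8+59.9)/2 × 3 = 331.05
  [5.75→7.75]: (59.9+30.9)/2 × 2 = 90.8
  [7.75→8.25]: (30.9+26.2)/2 × 0.5 = 14.275
  [8.25→11.25]: (26.2+9.7)/2 × 3 = 53.85
  Sum = 961.325 µg/L·h

AUC = 961 µg/L·h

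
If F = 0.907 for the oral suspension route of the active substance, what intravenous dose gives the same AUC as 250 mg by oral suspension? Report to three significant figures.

Systemic exposure from an extravascular dose = F × D_ev, so the equivalent IV dose is F × D_ev.
D_iv = F × D_ev = 0.907 × 250 = 226.75 mg

D_iv = 227 mg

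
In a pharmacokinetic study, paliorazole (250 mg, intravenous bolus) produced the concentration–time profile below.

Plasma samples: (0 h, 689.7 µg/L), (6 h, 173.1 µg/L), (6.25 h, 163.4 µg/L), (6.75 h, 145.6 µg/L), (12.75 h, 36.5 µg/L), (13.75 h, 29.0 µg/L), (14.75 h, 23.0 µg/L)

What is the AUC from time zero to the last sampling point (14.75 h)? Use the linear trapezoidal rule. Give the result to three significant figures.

AUC = 3310 µg/L·h

Trapezoidal AUC_0→14.75:
  [0→6]: (689.7+173.1)/2 × 6 = 2588.4
  [6→6.25]: (173.1+163.4)/2 × 0.25 = 42.0625
  [6.25→6.75]: (163.4+145.6)/2 × 0.5 = 77.25
  [6.75→12.75]: (145.6+36.5)/2 × 6 = 546.3
  [12.75→13.75]: (36.5+29.0)/2 × 1 = 32.75
  [13.75→14.75]: (29.0+23.0)/2 × 1 = 26.0
  Sum = 3312.7625 µg/L·h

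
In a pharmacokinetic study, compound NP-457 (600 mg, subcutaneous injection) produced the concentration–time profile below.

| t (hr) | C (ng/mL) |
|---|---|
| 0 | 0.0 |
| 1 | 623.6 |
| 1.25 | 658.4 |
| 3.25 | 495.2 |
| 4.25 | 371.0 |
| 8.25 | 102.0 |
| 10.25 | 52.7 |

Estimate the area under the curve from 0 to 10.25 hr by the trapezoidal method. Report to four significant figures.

Trapezoidal AUC_0→10.25:
  [0→1]: (0.0+623.6)/2 × 1 = 311.8
  [1→1.25]: (623.6+658.4)/2 × 0.25 = 160.25
  [1.25→3.25]: (658.4+495.2)/2 × 2 = 1153.6
  [3.25→4.25]: (495.2+371.0)/2 × 1 = 433.1
  [4.25→8.25]: (371.0+102.0)/2 × 4 = 946.0
  [8.25→10.25]: (102.0+52.7)/2 × 2 = 154.7
  Sum = 3159.45 ng/mL·hr

AUC = 3159 ng/mL·hr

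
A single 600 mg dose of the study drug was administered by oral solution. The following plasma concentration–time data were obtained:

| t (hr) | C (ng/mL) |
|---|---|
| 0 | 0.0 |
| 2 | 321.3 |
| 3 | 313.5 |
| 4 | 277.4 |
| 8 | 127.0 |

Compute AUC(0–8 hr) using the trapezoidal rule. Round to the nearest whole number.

AUC = 1743 ng/mL·hr

Trapezoidal AUC_0→8:
  [0→2]: (0.0+321.3)/2 × 2 = 321.3
  [2→3]: (321.3+313.5)/2 × 1 = 317.4
  [3→4]: (313.5+277.4)/2 × 1 = 295.45
  [4→8]: (277.4+127.0)/2 × 4 = 808.8
  Sum = 1742.95 ng/mL·hr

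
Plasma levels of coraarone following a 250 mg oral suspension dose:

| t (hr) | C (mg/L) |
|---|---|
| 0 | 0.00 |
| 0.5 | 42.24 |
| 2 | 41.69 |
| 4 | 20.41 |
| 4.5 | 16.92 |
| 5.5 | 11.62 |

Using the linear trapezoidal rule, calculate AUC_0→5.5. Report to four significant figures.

AUC = 159.2 mg/L·hr

Trapezoidal AUC_0→5.5:
  [0→0.5]: (0.00+42.24)/2 × 0.5 = 10.56
  [0.5→2]: (42.24+41.69)/2 × 1.5 = 62.9475
  [2→4]: (41.69+20.41)/2 × 2 = 62.1
  [4→4.5]: (20.41+16.92)/2 × 0.5 = 9.3325
  [4.5→5.5]: (16.92+11.62)/2 × 1 = 14.27
  Sum = 159.21 mg/L·hr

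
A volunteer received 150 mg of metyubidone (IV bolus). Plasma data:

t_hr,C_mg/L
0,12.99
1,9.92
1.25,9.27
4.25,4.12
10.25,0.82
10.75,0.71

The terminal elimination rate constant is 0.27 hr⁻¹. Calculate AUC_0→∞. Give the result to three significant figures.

AUC = 51.8 mg/L·hr

Trapezoidal AUC_0→10.75:
  [0→1]: (12.99+9.92)/2 × 1 = 11.455
  [1→1.25]: (9.92+9.27)/2 × 0.25 = 2.39875
  [1.25→4.25]: (9.27+4.12)/2 × 3 = 20.085
  [4.25→10.25]: (4.12+0.82)/2 × 6 = 14.82
  [10.25→10.75]: (0.82+0.71)/2 × 0.5 = 0.3825
  Sum = 49.14125 mg/L·hr
Extrapolated tail: C_last / k_e = 0.71 / 0.27 = 2.630
AUC_0→∞ = 49.14125 + 2.630 = 51.77125 mg/L·hr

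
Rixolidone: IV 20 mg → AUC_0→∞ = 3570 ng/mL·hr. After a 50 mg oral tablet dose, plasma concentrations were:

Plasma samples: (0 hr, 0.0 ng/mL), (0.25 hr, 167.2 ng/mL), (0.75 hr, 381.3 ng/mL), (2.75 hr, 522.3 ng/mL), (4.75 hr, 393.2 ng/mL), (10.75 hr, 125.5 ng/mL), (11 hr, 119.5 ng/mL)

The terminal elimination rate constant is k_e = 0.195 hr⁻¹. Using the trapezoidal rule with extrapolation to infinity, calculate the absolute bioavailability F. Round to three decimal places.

F = 0.468

Trapezoidal AUC_0→11 (oral tablet):
  [0→0.25]: (0.0+167.2)/2 × 0.25 = 20.9
  [0.25→0.75]: (167.2+381.3)/2 × 0.5 = 137.125
  [0.75→2.75]: (381.3+522.3)/2 × 2 = 903.6
  [2.75→4.75]: (522.3+393.2)/2 × 2 = 915.5
  [4.75→10.75]: (393.2+125.5)/2 × 6 = 1556.1
  [10.75→11]: (125.5+119.5)/2 × 0.25 = 30.625
  Sum = 3563.85 ng/mL·hr
Tail: C_last/k_e = 119.5/0.195 = 612.821
AUC_0→∞ (oral tablet) = 3563.85 + 612.821 = 4176.671 ng/mL·hr
F = (AUC_ev/D_ev)/(AUC_iv/D_iv) = (4176.671/50)/(3570/20) = 83.53342/178.5 = 0.4680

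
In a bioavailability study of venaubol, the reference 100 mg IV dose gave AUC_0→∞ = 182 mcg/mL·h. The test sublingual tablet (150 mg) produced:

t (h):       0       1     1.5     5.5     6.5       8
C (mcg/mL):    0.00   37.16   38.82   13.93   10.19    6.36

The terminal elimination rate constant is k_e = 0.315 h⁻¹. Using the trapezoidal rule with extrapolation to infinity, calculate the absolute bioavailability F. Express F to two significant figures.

Trapezoidal AUC_0→8 (sublingual tablet):
  [0→1]: (0.00+37.16)/2 × 1 = 18.58
  [1→1.5]: (37.16+38.82)/2 × 0.5 = 18.995
  [1.5→5.5]: (38.82+13.93)/2 × 4 = 105.5
  [5.5→6.5]: (13.93+10.19)/2 × 1 = 12.06
  [6.5→8]: (10.19+6.36)/2 × 1.5 = 12.4125
  Sum = 167.5475 mcg/mL·h
Tail: C_last/k_e = 6.36/0.315 = 20.190
AUC_0→∞ (sublingual tablet) = 167.5475 + 20.190 = 187.7375 mcg/mL·h
F = (AUC_ev/D_ev)/(AUC_iv/D_iv) = (187.7375/150)/(182/100) = 1.25158/1.82 = 0.6877

F = 0.69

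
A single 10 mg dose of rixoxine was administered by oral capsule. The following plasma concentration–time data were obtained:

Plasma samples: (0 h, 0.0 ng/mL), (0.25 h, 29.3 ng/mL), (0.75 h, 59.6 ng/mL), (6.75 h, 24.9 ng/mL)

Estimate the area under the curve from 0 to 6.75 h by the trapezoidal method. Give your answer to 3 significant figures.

AUC = 279 ng/mL·h

Trapezoidal AUC_0→6.75:
  [0→0.25]: (0.0+29.3)/2 × 0.25 = 3.6625
  [0.25→0.75]: (29.3+59.6)/2 × 0.5 = 22.225
  [0.75→6.75]: (59.6+24.9)/2 × 6 = 253.5
  Sum = 279.3875 ng/mL·h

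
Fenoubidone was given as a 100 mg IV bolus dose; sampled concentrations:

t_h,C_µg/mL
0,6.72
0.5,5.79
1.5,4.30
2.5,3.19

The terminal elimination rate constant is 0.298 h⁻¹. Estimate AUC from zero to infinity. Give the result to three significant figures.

Trapezoidal AUC_0→2.5:
  [0→0.5]: (6.72+5.79)/2 × 0.5 = 3.1275
  [0.5→1.5]: (5.79+4.30)/2 × 1 = 5.045
  [1.5→2.5]: (4.30+3.19)/2 × 1 = 3.745
  Sum = 11.9175 µg/mL·h
Extrapolated tail: C_last / k_e = 3.19 / 0.298 = 10.705
AUC_0→∞ = 11.9175 + 10.705 = 22.6225 µg/mL·h

AUC = 22.6 µg/mL·h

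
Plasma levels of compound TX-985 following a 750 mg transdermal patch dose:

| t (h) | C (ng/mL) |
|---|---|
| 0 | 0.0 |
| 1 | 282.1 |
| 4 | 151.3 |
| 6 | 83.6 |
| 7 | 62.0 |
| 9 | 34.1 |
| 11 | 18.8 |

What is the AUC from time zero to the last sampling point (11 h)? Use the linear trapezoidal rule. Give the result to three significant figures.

AUC = 1250 ng/mL·h

Trapezoidal AUC_0→11:
  [0→1]: (0.0+282.1)/2 × 1 = 141.05
  [1→4]: (282.1+151.3)/2 × 3 = 650.1
  [4→6]: (151.3+83.6)/2 × 2 = 234.9
  [6→7]: (83.6+62.0)/2 × 1 = 72.8
  [7→9]: (62.0+34.1)/2 × 2 = 96.1
  [9→11]: (34.1+18.8)/2 × 2 = 52.9
  Sum = 1247.85 ng/mL·h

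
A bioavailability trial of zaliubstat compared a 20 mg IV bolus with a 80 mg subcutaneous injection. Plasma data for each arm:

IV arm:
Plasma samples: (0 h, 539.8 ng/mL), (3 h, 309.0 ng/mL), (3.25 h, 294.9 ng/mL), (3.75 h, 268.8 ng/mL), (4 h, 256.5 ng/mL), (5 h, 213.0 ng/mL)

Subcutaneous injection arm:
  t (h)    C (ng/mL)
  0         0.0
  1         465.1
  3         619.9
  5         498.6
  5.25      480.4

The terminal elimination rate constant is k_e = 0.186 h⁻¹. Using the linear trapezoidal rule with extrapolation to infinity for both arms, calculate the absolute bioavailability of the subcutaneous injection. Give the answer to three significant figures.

F = 0.438

Trapezoidal AUC_0→5 (IV):
  [0→3]: (539.8+309.0)/2 × 3 = 1273.2
  [3→3.25]: (309.0+294.9)/2 × 0.25 = 75.4875
  [3.25→3.75]: (294.9+268.8)/2 × 0.5 = 140.925
  [3.75→4]: (268.8+256.5)/2 × 0.25 = 65.6625
  [4→5]: (256.5+213.0)/2 × 1 = 234.75
  Sum = 1790.025 ng/mL·h
IV tail: 213.0/0.186 = 1145.161; AUC_iv,0→∞ = 1790.025 + 1145.161 = 2935.186 ng/mL·h
Trapezoidal AUC_0→5.25 (subcutaneous injection):
  [0→1]: (0.0+465.1)/2 × 1 = 232.55
  [1→3]: (465.1+619.9)/2 × 2 = 1085.0
  [3→5]: (619.9+498.6)/2 × 2 = 1118.5
  [5→5.25]: (498.6+480.4)/2 × 0.25 = 122.375
  Sum = 2558.425 ng/mL·h
subcutaneous injection tail: 480.4/0.186 = 2582.796; AUC_ev,0→∞ = 2558.425 + 2582.796 = 5141.221 ng/mL·h
F = (AUC_ev/D_ev)/(AUC_iv/D_iv) = (5141.221/80)/(2935.186/20) = 64.2653/146.7593 = 0.4379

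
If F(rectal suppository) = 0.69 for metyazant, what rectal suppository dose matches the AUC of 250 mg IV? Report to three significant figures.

For equal systemic exposure: F × D_ev = D_iv
D_ev = D_iv / F = 250 / 0.69 = 362.319 mg

D_rectal = 362 mg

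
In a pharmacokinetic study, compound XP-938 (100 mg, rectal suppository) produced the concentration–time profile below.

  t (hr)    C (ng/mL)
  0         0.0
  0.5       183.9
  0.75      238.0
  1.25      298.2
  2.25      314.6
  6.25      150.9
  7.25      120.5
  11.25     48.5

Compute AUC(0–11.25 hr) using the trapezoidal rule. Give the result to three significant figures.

AUC = 1940 ng/mL·hr

Trapezoidal AUC_0→11.25:
  [0→0.5]: (0.0+183.9)/2 × 0.5 = 45.975
  [0.5→0.75]: (183.9+238.0)/2 × 0.25 = 52.7375
  [0.75→1.25]: (238.0+298.2)/2 × 0.5 = 134.05
  [1.25→2.25]: (298.2+314.6)/2 × 1 = 306.4
  [2.25→6.25]: (314.6+150.9)/2 × 4 = 931.0
  [6.25→7.25]: (150.9+120.5)/2 × 1 = 135.7
  [7.25→11.25]: (120.5+48.5)/2 × 4 = 338.0
  Sum = 1943.8625 ng/mL·hr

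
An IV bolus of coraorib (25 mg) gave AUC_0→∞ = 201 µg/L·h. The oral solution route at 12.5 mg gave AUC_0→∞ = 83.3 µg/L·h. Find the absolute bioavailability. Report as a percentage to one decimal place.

F = (AUC_ev / D_ev) / (AUC_iv / D_iv)
  = (83.3/12.5) / (201/25)
  = 6.664 / 8.04 = 0.8289
  = 82.89%

F = 82.9%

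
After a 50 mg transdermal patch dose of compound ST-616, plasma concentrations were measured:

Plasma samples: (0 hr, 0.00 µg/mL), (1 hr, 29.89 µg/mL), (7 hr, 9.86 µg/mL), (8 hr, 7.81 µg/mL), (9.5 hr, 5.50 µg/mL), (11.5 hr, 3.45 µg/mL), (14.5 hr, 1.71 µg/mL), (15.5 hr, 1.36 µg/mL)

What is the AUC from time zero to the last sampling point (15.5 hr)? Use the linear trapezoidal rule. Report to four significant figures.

AUC = 171.2 µg/mL·hr

Trapezoidal AUC_0→15.5:
  [0→1]: (0.00+29.89)/2 × 1 = 14.945
  [1→7]: (29.89+9.86)/2 × 6 = 119.25
  [7→8]: (9.86+7.81)/2 × 1 = 8.835
  [8→9.5]: (7.81+5.50)/2 × 1.5 = 9.9825
  [9.5→11.5]: (5.50+3.45)/2 × 2 = 8.95
  [11.5→14.5]: (3.45+1.71)/2 × 3 = 7.74
  [14.5→15.5]: (1.71+1.36)/2 × 1 = 1.535
  Sum = 171.2375 µg/mL·hr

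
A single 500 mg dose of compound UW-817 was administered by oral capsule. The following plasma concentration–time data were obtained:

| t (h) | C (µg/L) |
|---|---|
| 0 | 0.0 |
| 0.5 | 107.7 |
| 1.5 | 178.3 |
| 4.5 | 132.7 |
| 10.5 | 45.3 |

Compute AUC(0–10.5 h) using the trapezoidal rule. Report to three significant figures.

Trapezoidal AUC_0→10.5:
  [0→0.5]: (0.0+107.7)/2 × 0.5 = 26.925
  [0.5→1.5]: (107.7+178.3)/2 × 1 = 143.0
  [1.5→4.5]: (178.3+132.7)/2 × 3 = 466.5
  [4.5→10.5]: (132.7+45.3)/2 × 6 = 534.0
  Sum = 1170.425 µg/L·h

AUC = 1170 µg/L·h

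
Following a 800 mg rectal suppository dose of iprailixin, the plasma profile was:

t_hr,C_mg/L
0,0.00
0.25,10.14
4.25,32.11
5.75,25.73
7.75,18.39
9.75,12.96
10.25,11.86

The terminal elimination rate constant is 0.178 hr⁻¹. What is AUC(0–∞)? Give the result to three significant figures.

AUC = 277 mg/L·hr

Trapezoidal AUC_0→10.25:
  [0→0.25]: (0.00+10.14)/2 × 0.25 = 1.2675
  [0.25→4.25]: (10.14+32.11)/2 × 4 = 84.5
  [4.25→5.75]: (32.11+25.73)/2 × 1.5 = 43.38
  [5.75→7.75]: (25.73+18.39)/2 × 2 = 44.12
  [7.75→9.75]: (18.39+12.96)/2 × 2 = 31.35
  [9.75→10.25]: (12.96+11.86)/2 × 0.5 = 6.205
  Sum = 210.8225 mg/L·hr
Extrapolated tail: C_last / k_e = 11.86 / 0.178 = 66.629
AUC_0→∞ = 210.8225 + 66.629 = 277.4515 mg/L·hr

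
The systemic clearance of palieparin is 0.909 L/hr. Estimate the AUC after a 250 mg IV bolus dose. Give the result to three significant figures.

AUC = 275 mg/L·hr

AUC_0→∞ = Dose_iv / CL
        = 250 / 0.909 = 275.028 mg/L·hr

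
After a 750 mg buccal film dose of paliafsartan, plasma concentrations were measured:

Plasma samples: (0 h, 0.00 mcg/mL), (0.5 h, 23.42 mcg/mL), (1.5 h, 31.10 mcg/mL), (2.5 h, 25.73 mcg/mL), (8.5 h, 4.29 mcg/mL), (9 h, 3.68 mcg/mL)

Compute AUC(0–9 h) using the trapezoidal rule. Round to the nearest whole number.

AUC = 154 mcg/mL·h

Trapezoidal AUC_0→9:
  [0→0.5]: (0.00+23.42)/2 × 0.5 = 5.855
  [0.5→1.5]: (23.42+31.10)/2 × 1 = 27.26
  [1.5→2.5]: (31.10+25.73)/2 × 1 = 28.415
  [2.5→8.5]: (25.73+4.29)/2 × 6 = 90.06
  [8.5→9]: (4.29+3.68)/2 × 0.5 = 1.9925
  Sum = 153.5825 mcg/mL·h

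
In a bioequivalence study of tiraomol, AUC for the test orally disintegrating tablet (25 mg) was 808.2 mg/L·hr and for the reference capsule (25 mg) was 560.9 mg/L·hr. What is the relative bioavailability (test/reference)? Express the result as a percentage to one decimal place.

F_rel = (AUC_test/D_test) / (AUC_ref/D_ref)
      = (808.2/25) / (560.9/25)
      = 32.328 / 22.436 = 1.4409 = 144.09%

F_rel = 144.1%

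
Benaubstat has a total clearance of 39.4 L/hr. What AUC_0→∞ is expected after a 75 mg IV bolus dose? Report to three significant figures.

AUC = 1.90 mg/L·hr

AUC_0→∞ = Dose_iv / CL
        = 75 / 39.4 = 1.90355 mg/L·hr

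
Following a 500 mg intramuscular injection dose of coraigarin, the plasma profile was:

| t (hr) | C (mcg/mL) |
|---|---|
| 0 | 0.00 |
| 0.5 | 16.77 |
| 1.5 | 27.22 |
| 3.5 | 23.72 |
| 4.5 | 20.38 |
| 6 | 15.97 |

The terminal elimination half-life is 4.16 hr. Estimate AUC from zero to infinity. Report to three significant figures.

Trapezoidal AUC_0→6:
  [0→0.5]: (0.00+16.77)/2 × 0.5 = 4.1925
  [0.5→1.5]: (16.77+27.22)/2 × 1 = 21.995
  [1.5→3.5]: (27.22+23.72)/2 × 2 = 50.94
  [3.5→4.5]: (23.72+20.38)/2 × 1 = 22.05
  [4.5→6]: (20.38+15.97)/2 × 1.5 = 27.2625
  Sum = 126.44 mcg/mL·hr
k_e = ln2 / t½ = 0.693147 / 4.16 = 0.1666 hr^-1
Extrapolated tail: C_last / k_e = 15.97 / 0.1666 = 95.858
AUC_0→∞ = 126.44 + 95.858 = 222.298 mcg/mL·hr

AUC = 222 mcg/mL·hr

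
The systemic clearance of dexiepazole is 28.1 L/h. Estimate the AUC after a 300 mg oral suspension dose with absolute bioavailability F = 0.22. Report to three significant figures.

AUC = 2.35 mg/L·h

AUC_0→∞ = F × Dose / CL
        = 0.22 × 300 / 28.1 = 2.34875 mg/L·h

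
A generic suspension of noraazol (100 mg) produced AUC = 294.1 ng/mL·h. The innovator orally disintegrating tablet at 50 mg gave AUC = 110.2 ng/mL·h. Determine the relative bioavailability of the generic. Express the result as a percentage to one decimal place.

F_rel = 133.4%

F_rel = (AUC_test/D_test) / (AUC_ref/D_ref)
      = (294.1/100) / (110.2/50)
      = 2.941 / 2.204 = 1.3344 = 133.44%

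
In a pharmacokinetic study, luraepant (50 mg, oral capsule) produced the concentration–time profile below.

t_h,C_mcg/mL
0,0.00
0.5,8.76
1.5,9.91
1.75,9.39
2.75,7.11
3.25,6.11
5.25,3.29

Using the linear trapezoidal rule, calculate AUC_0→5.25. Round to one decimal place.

Trapezoidal AUC_0→5.25:
  [0→0.5]: (0.00+8.76)/2 × 0.5 = 2.19
  [0.5→1.5]: (8.76+9.91)/2 × 1 = 9.335
  [1.5→1.75]: (9.91+9.39)/2 × 0.25 = 2.4125
  [1.75→2.75]: (9.39+7.11)/2 × 1 = 8.25
  [2.75→3.25]: (7.11+6.11)/2 × 0.5 = 3.305
  [3.25→5.25]: (6.11+3.29)/2 × 2 = 9.4
  Sum = 34.8925 mcg/mL·h

AUC = 34.9 mcg/mL·h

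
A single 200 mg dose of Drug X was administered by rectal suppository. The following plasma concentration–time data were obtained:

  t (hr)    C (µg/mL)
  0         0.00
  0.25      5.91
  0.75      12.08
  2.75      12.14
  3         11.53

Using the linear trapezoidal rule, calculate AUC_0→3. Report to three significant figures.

Trapezoidal AUC_0→3:
  [0→0.25]: (0.00+5.91)/2 × 0.25 = 0.73875
  [0.25→0.75]: (5.91+12.08)/2 × 0.5 = 4.4975
  [0.75→2.75]: (12.08+12.14)/2 × 2 = 24.22
  [2.75→3]: (12.14+11.53)/2 × 0.25 = 2.95875
  Sum = 32.415 µg/mL·hr

AUC = 32.4 µg/mL·hr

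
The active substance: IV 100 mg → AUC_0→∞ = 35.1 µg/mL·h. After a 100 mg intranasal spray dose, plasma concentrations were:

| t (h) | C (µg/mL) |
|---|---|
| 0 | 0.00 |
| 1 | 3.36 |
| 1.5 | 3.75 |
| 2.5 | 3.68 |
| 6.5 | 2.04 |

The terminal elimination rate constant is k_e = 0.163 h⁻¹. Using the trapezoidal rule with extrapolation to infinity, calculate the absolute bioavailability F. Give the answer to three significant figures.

F = 0.887

Trapezoidal AUC_0→6.5 (intranasal spray):
  [0→1]: (0.00+3.36)/2 × 1 = 1.68
  [1→1.5]: (3.36+3.75)/2 × 0.5 = 1.7775
  [1.5→2.5]: (3.75+3.68)/2 × 1 = 3.715
  [2.5→6.5]: (3.68+2.04)/2 × 4 = 11.44
  Sum = 18.6125 µg/mL·h
Tail: C_last/k_e = 2.04/0.163 = 12.515
AUC_0→∞ (intranasal spray) = 18.6125 + 12.515 = 31.1275 µg/mL·h
F = (AUC_ev/D_ev)/(AUC_iv/D_iv) = (31.1275/100)/(35.1/100) = 0.311275/0.351 = 0.8868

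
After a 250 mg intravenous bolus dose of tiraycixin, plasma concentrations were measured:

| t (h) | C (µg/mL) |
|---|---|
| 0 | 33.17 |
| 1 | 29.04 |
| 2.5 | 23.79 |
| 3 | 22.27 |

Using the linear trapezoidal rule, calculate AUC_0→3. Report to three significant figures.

AUC = 82.2 µg/mL·h

Trapezoidal AUC_0→3:
  [0→1]: (33.17+29.04)/2 × 1 = 31.105
  [1→2.5]: (29.04+23.79)/2 × 1.5 = 39.6225
  [2.5→3]: (23.79+22.27)/2 × 0.5 = 11.515
  Sum = 82.2425 µg/mL·h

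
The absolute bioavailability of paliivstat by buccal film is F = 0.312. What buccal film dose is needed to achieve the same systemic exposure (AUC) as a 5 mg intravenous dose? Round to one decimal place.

For equal systemic exposure: F × D_ev = D_iv
D_ev = D_iv / F = 5 / 0.312 = 16.0256 mg

D_buccal = 16.0 mg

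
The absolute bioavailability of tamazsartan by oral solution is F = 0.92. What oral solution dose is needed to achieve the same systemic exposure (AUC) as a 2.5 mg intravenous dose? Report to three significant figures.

For equal systemic exposure: F × D_ev = D_iv
D_ev = D_iv / F = 2.5 / 0.92 = 2.71739 mg

D_oral = 2.72 mg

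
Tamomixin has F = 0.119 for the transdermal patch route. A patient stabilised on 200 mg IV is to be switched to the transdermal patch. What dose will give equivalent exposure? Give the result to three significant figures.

D_transdermal = 1680 mg

For equal systemic exposure: F × D_ev = D_iv
D_ev = D_iv / F = 200 / 0.119 = 1680.67 mg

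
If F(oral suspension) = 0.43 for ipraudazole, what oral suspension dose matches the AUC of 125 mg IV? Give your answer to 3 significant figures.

D_oral = 291 mg

For equal systemic exposure: F × D_ev = D_iv
D_ev = D_iv / F = 125 / 0.43 = 290.698 mg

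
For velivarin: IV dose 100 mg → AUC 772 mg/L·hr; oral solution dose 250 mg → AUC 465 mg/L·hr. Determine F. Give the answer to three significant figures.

F = 0.241

F = (AUC_ev / D_ev) / (AUC_iv / D_iv)
  = (465/250) / (772/100)
  = 1.86 / 7.72 = 0.2409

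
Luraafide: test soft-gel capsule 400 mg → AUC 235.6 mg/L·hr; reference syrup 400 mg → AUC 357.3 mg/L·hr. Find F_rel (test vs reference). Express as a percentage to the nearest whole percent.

F_rel = 66%

F_rel = (AUC_test/D_test) / (AUC_ref/D_ref)
      = (235.6/400) / (357.3/400)
      = 0.589 / 0.89325 = 0.6594 = 65.94%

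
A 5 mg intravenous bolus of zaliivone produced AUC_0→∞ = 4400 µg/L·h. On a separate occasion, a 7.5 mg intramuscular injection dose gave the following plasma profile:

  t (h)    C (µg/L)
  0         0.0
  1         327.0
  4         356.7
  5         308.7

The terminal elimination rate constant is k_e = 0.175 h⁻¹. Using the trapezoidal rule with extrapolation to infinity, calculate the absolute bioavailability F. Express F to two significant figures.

F = 0.50

Trapezoidal AUC_0→5 (intramuscular injection):
  [0→1]: (0.0+327.0)/2 × 1 = 163.5
  [1→4]: (327.0+356.7)/2 × 3 = 1025.55
  [4→5]: (356.7+308.7)/2 × 1 = 332.7
  Sum = 1521.75 µg/L·h
Tail: C_last/k_e = 308.7/0.175 = 1764.000
AUC_0→∞ (intramuscular injection) = 1521.75 + 1764.000 = 3285.75 µg/L·h
F = (AUC_ev/D_ev)/(AUC_iv/D_iv) = (3285.75/7.5)/(4400/5) = 438.1/880 = 0.4978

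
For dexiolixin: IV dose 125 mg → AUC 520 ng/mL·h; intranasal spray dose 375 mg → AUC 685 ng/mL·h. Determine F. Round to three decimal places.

F = 0.439

F = (AUC_ev / D_ev) / (AUC_iv / D_iv)
  = (685/375) / (520/125)
  = 1.82667 / 4.16 = 0.4391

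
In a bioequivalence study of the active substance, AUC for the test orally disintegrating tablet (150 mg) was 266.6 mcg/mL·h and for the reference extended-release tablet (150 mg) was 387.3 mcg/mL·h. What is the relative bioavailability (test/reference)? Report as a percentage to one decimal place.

F_rel = 68.8%

F_rel = (AUC_test/D_test) / (AUC_ref/D_ref)
      = (266.6/150) / (387.3/150)
      = 1.77733 / 2.582 = 0.6884 = 68.84%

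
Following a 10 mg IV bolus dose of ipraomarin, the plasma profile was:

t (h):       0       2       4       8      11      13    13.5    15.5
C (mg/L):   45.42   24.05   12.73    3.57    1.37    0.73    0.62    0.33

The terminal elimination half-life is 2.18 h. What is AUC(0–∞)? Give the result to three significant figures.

AUC = 151 mg/L·h

Trapezoidal AUC_0→15.5:
  [0→2]: (45.42+24.05)/2 × 2 = 69.47
  [2→4]: (24.05+12.73)/2 × 2 = 36.78
  [4→8]: (12.73+3.57)/2 × 4 = 32.6
  [8→11]: (3.57+1.37)/2 × 3 = 7.41
  [11→13]: (1.37+0.73)/2 × 2 = 2.1
  [13→13.5]: (0.73+0.62)/2 × 0.5 = 0.3375
  [13.5→15.5]: (0.62+0.33)/2 × 2 = 0.95
  Sum = 149.6475 mg/L·h
k_e = ln2 / t½ = 0.693147 / 2.18 = 0.3180 h^-1
Extrapolated tail: C_last / k_e = 0.33 / 0.318 = 1.038
AUC_0→∞ = 149.6475 + 1.038 = 150.6855 mg/L·h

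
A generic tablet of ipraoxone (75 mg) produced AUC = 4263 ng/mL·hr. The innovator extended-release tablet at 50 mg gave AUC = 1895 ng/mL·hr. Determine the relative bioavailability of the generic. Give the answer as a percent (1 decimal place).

F_rel = (AUC_test/D_test) / (AUC_ref/D_ref)
      = (4263/75) / (1895/50)
      = 56.84 / 37.9 = 1.4997 = 149.97%

F_rel = 150.0%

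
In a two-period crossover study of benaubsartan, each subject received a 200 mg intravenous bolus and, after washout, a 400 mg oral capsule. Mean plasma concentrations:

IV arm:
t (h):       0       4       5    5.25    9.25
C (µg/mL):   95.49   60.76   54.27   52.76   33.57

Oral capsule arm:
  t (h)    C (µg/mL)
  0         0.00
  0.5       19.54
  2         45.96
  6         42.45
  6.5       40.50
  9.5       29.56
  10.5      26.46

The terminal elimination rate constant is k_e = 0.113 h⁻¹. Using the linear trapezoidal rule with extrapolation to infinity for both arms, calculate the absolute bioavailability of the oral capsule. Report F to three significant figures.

F = 0.363

Trapezoidal AUC_0→9.25 (IV):
  [0→4]: (95.49+60.76)/2 × 4 = 312.5
  [4→5]: (60.76+54.27)/2 × 1 = 57.515
  [5→5.25]: (54.27+52.76)/2 × 0.25 = 13.37875
  [5.25→9.25]: (52.76+33.57)/2 × 4 = 172.66
  Sum = 556.05375 µg/mL·h
IV tail: 33.57/0.113 = 297.080; AUC_iv,0→∞ = 556.05375 + 297.080 = 853.13375 µg/mL·h
Trapezoidal AUC_0→10.5 (oral capsule):
  [0→0.5]: (0.00+19.54)/2 × 0.5 = 4.885
  [0.5→2]: (19.54+45.96)/2 × 1.5 = 49.125
  [2→6]: (45.96+42.45)/2 × 4 = 176.82
  [6→6.5]: (42.45+40.50)/2 × 0.5 = 20.7375
  [6.5→9.5]: (40.50+29.56)/2 × 3 = 105.09
  [9.5→10.5]: (29.56+26.46)/2 × 1 = 28.01
  Sum = 384.6675 µg/mL·h
oral capsule tail: 26.46/0.113 = 234.159; AUC_ev,0→∞ = 384.6675 + 234.159 = 618.8265 µg/mL·h
F = (AUC_ev/D_ev)/(AUC_iv/D_iv) = (618.8265/400)/(853.13375/200) = 1.54707/4.26567 = 0.3627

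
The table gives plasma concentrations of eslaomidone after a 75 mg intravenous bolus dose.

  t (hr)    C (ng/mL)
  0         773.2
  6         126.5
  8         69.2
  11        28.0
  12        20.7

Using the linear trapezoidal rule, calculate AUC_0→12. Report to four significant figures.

Trapezoidal AUC_0→12:
  [0→6]: (773.2+126.5)/2 × 6 = 2699.1
  [6→8]: (126.5+69.2)/2 × 2 = 195.7
  [8→11]: (69.2+28.0)/2 × 3 = 145.8
  [11→12]: (28.0+20.7)/2 × 1 = 24.35
  Sum = 3064.95 ng/mL·hr

AUC = 3065 ng/mL·hr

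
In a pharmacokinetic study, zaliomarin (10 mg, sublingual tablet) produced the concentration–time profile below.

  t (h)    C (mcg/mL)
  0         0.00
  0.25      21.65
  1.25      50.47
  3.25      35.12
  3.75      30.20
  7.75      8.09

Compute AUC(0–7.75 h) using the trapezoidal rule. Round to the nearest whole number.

AUC = 217 mcg/mL·h

Trapezoidal AUC_0→7.75:
  [0→0.25]: (0.00+21.65)/2 × 0.25 = 2.70625
  [0.25→1.25]: (21.65+50.47)/2 × 1 = 36.06
  [1.25→3.25]: (50.47+35.12)/2 × 2 = 85.59
  [3.25→3.75]: (35.12+30.20)/2 × 0.5 = 16.33
  [3.75→7.75]: (30.20+8.09)/2 × 4 = 76.58
  Sum = 217.26625 mcg/mL·h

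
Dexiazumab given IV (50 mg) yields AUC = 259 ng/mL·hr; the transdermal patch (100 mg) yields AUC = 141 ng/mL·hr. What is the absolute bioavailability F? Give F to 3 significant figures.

F = 0.272

F = (AUC_ev / D_ev) / (AUC_iv / D_iv)
  = (141/100) / (259/50)
  = 1.41 / 5.18 = 0.2722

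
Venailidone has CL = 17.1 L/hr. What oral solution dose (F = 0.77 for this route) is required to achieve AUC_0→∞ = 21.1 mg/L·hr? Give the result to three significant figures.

Dose = CL × AUC_0→∞ / F
     = 17.1 × 21.1 / 0.77 = 468.584 mg

Dose = 469 mg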